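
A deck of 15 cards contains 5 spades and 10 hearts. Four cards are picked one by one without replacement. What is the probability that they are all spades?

P = 5/15 × 4/14 × 3/13 × 2/12 = 120/32760 = 1/273.

1/273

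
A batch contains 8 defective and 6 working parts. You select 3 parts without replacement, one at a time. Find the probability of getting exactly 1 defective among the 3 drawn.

30/91

One ordering (defective drawn first) has probability 8/14 × 6/13 × 5/12 = 240/2184 = 10/91.
There are C(3,1) = 3 such orderings, each equally likely, so P = 3 × 10/91 = 30/91.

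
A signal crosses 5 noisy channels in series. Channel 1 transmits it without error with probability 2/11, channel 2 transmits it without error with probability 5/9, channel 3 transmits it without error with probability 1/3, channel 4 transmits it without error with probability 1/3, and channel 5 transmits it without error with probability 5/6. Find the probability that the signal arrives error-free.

25/2673

Multiplying along the chain,
P = 2/11 × 5/9 × 1/3 × 1/3 × 5/6 = 50/5346 = 25/2673.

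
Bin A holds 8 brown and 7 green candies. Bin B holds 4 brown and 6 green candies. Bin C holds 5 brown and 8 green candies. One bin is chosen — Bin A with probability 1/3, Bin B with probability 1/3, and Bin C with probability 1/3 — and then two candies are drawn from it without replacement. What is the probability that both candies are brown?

From Bin A: P(both brown) = (8/15)(7/14) = 4/15.
From Bin B: P(both brown) = (4/10)(3/9) = 2/15.
From Bin C: P(both brown) = (5/13)(4/12) = 5/39.
Total probability = (1/3)(4/15) + (1/3)(2/15) + (1/3)(5/39) = 103/585.

103/585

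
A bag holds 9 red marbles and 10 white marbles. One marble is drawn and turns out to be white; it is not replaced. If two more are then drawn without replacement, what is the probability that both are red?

4/17

After the first draw, 9 of the remaining 18 marbles are red.
P = 9/18 × 8/17 = 72/306 = 4/17.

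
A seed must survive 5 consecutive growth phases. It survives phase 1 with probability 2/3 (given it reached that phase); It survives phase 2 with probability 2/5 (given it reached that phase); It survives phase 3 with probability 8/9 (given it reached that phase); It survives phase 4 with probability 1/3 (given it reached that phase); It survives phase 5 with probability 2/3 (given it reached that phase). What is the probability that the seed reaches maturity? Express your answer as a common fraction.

64/1215

Each stage is reached only if all earlier stages succeed, so
P = 2/3 × 2/5 × 8/9 × 1/3 × 2/3 = 64/1215.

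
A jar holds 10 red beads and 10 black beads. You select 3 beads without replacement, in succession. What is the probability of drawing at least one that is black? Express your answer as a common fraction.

17/19

P(no black) = 10/20 × 9/19 × 8/18 = 720/6840 = 2/19.
P(at least one) = 1 − 2/19 = 17/19.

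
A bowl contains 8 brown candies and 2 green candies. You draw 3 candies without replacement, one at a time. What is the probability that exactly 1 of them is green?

One ordering (green drawn first) has probability 2/10 × 8/9 × 7/8 = 112/720 = 7/45.
There are C(3,1) = 3 such orderings, each equally likely, so P = 3 × 7/45 = 7/15.

7/15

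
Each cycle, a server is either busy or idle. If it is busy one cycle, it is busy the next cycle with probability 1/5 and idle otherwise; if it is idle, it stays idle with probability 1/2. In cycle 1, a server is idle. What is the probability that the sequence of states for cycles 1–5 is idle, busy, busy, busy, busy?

1/250

Cycle 1 is given. For each transition, use the conditional probability from the current state:
P(busy | idle) = 1/2; P(busy | busy) = 1/5; P(busy | busy) = 1/5; P(busy | busy) = 1/5.
P = 1/2 × 1/5 × 1/5 × 1/5 = 1/250.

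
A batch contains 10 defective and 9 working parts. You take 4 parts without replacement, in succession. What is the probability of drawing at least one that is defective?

P(no defective) = 9/19 × 8/18 × 7/17 × 6/16 = 3024/93024 = 21/646.
P(at least one) = 1 − 21/646 = 625/646.

625/646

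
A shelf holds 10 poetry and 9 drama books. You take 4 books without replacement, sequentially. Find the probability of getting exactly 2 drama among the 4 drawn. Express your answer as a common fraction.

One ordering (drama drawn first) has probability 9/19 × 8/18 × 10/17 × 9/16 = 6480/93024 = 45/646.
There are C(4,2) = 6 such orderings, each equally likely, so P = 6 × 45/646 = 135/323.

135/323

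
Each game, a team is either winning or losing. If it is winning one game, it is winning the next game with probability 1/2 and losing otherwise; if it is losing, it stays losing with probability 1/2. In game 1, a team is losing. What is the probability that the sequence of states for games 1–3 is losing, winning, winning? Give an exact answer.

Game 1 is given. For each transition, use the conditional probability from the current state:
P(winning | losing) = 1/2; P(winning | winning) = 1/2.
P = 1/2 × 1/2 = 1/4.

1/4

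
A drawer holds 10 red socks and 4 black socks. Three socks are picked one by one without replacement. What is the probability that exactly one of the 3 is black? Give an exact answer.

One ordering (black drawn first) has probability 4/14 × 10/13 × 9/12 = 360/2184 = 15/91.
There are C(3,1) = 3 such orderings, each equally likely, so P = 3 × 15/91 = 45/91.

45/91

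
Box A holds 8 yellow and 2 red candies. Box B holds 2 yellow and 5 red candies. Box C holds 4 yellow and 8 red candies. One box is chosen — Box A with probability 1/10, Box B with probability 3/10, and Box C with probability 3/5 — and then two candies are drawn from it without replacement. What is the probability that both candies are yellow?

From Box A: P(both yellow) = (8/10)(7/9) = 28/45.
From Box B: P(both yellow) = (2/7)(1/6) = 1/21.
From Box C: P(both yellow) = (4/12)(3/11) = 1/11.
Total probability = (1/10)(28/45) + (3/10)(1/21) + (3/5)(1/11) = 4541/34650.

4541/34650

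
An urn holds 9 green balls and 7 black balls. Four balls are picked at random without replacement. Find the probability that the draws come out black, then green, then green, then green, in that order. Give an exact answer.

Each draw changes the counts, so multiply the conditional probabilities along the sequence:
P = 7/16 × 9/15 × 8/14 × 7/13 = 3528/43680 = 21/260.

21/260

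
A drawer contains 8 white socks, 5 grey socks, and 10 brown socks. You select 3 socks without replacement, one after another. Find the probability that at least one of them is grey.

P(no grey) = 18/23 × 17/22 × 16/21 = 4896/10626 = 816/1771.
P(at least one) = 1 − 816/1771 = 955/1771.

955/1771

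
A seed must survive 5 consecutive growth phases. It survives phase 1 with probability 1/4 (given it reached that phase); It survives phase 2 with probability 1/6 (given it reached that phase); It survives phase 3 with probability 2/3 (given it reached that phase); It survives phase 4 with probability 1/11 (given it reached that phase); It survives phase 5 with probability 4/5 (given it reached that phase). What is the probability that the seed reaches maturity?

Each stage is reached only if all earlier stages succeed, so
P = 1/4 × 1/6 × 2/3 × 1/11 × 4/5 = 8/3960 = 1/495.

1/495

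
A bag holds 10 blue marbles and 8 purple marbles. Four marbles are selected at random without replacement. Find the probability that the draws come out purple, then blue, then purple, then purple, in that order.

Each draw changes the counts, so multiply the conditional probabilities along the sequence:
P = 8/18 × 10/17 × 7/16 × 6/15 = 3360/73440 = 7/153.

7/153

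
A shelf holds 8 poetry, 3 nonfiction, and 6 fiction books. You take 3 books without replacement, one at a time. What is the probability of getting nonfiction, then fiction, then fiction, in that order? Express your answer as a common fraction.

Each draw changes the counts, so multiply the conditional probabilities along the sequence:
P = 3/17 × 6/16 × 5/15 = 90/4080 = 3/136.

3/136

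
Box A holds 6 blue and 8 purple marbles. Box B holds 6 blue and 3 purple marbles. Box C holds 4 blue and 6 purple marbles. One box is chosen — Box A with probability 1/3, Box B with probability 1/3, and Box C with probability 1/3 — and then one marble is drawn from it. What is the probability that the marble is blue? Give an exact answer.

From Box A: P(blue) = 6/14.
From Box B: P(blue) = 6/9.
From Box C: P(blue) = 4/10.
Total probability = (1/3)(6/14) + (1/3)(6/9) + (1/3)(4/10) = 157/315.

157/315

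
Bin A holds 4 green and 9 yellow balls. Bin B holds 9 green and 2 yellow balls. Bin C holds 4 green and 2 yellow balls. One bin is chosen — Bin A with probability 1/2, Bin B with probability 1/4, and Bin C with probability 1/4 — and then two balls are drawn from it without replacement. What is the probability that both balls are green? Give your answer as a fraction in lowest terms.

216/715

From Bin A: P(both green) = (4/13)(3/12) = 1/13.
From Bin B: P(both green) = (9/11)(8/10) = 36/55.
From Bin C: P(both green) = (4/6)(3/5) = 2/5.
Total probability = (1/2)(1/13) + (1/4)(36/55) + (1/4)(2/5) = 216/715.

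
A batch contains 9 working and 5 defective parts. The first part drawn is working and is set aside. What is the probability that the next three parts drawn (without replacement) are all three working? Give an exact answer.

28/143

After the first draw, 8 of the remaining 13 parts are working.
P = 8/13 × 7/12 × 6/11 = 336/1716 = 28/143.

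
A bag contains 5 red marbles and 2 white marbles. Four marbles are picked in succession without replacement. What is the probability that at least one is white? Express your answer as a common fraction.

P(no white) = 5/7 × 4/6 × 3/5 × 2/4 = 120/840 = 1/7.
P(at least one) = 1 − 1/7 = 6/7.

6/7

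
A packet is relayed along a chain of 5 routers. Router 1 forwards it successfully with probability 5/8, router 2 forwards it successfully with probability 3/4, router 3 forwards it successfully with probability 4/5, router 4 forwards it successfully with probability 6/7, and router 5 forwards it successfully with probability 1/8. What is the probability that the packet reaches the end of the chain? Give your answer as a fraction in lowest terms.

9/224

Multiplying along the chain,
P = 5/8 × 3/4 × 4/5 × 6/7 × 1/8 = 360/8960 = 9/224.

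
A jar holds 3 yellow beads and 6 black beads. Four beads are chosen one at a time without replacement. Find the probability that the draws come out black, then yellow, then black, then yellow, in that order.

5/84

Each draw changes the counts, so multiply the conditional probabilities along the sequence:
P = 6/9 × 3/8 × 5/7 × 2/6 = 180/3024 = 5/84.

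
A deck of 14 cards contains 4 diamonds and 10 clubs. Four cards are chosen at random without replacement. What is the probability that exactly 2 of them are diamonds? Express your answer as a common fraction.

One ordering (diamonds drawn first) has probability 4/14 × 3/13 × 10/12 × 9/11 = 1080/24024 = 45/1001.
There are C(4,2) = 6 such orderings, each equally likely, so P = 6 × 45/1001 = 270/1001.

270/1001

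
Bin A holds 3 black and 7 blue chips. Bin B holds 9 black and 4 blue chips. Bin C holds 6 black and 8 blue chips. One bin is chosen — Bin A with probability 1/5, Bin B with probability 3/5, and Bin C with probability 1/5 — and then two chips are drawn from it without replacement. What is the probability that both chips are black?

2206/6825

From Bin A: P(both black) = (3/10)(2/9) = 1/15.
From Bin B: P(both black) = (9/13)(8/12) = 6/13.
From Bin C: P(both black) = (6/14)(5/13) = 15/91.
Total probability = (1/5)(1/15) + (3/5)(6/13) + (1/5)(15/91) = 2206/6825.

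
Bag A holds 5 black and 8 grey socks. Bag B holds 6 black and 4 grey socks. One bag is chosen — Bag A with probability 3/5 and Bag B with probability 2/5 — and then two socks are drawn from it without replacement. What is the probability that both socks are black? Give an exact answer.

41/195

From Bag A: P(both black) = (5/13)(4/12) = 5/39.
From Bag B: P(both black) = (6/10)(5/9) = 1/3.
Total probability = (3/5)(5/39) + (2/5)(1/3) = 41/195.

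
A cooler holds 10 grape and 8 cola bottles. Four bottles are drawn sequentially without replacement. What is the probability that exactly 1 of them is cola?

One ordering (cola drawn first) has probability 8/18 × 10/17 × 9/16 × 8/15 = 5760/73440 = 4/51.
There are C(4,1) = 4 such orderings, each equally likely, so P = 4 × 4/51 = 16/51.

16/51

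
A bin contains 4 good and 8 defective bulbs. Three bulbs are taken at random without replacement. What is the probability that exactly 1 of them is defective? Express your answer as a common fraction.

12/55

One ordering (defective drawn first) has probability 8/12 × 4/11 × 3/10 = 96/1320 = 4/55.
There are C(3,1) = 3 such orderings, each equally likely, so P = 3 × 4/55 = 12/55.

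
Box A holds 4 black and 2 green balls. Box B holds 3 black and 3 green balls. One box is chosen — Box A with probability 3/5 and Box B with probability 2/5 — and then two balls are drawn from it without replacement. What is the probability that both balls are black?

From Box A: P(both black) = (4/6)(3/5) = 2/5.
From Box B: P(both black) = (3/6)(2/5) = 1/5.
Total probability = (3/5)(2/5) + (2/5)(1/5) = 8/25.

8/25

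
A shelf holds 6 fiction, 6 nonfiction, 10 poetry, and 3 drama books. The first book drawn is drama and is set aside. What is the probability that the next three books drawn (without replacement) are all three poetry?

15/253

With the first book removed, 10 poetry remain out of 24.
P = 10/24 × 9/23 × 8/22 = 720/12144 = 15/253.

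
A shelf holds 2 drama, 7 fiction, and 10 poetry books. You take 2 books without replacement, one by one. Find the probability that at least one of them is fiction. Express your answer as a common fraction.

35/57

P(no fiction) = 12/19 × 11/18 = 132/342 = 22/57.
P(at least one) = 1 − 22/57 = 35/57.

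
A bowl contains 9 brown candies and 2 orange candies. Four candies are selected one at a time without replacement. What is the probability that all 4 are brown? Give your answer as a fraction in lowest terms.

P(all brown) = 9/11 × 8/10 × 7/9 × 6/8 = 3024/7920 = 21/55.

21/55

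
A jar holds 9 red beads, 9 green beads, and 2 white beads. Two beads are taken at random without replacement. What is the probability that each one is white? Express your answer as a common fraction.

1/190

P(every draw is white) = 2/20 × 1/19 = 2/380 = 1/190.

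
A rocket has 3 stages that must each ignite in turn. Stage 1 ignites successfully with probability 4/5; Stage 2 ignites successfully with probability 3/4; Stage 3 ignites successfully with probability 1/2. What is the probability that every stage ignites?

Each stage is reached only if all earlier stages succeed, so
P = 4/5 × 3/4 × 1/2 = 12/40 = 3/10.

3/10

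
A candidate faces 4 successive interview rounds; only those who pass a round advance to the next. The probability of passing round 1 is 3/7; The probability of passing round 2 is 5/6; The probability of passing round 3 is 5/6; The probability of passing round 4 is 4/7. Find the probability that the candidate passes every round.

25/147

Multiplying along the chain,
P = 3/7 × 5/6 × 5/6 × 4/7 = 300/1764 = 25/147.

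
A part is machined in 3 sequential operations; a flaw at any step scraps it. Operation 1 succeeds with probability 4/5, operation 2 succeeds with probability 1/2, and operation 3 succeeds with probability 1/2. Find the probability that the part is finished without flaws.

1/5

Multiplying along the chain,
P = 4/5 × 1/2 × 1/2 = 4/20 = 1/5.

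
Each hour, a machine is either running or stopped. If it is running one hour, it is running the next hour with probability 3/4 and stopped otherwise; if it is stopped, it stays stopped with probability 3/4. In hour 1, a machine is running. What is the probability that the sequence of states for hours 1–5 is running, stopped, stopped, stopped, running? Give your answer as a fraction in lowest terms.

9/256

Hour 1 is given. For each transition, use the conditional probability from the current state:
P(stopped | running) = 1/4; P(stopped | stopped) = 3/4; P(stopped | stopped) = 3/4; P(running | stopped) = 1/4.
P = 1/4 × 3/4 × 3/4 × 1/4 = 9/256.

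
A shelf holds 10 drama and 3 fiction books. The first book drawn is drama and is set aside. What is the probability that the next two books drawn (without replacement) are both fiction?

After the first draw, 3 of the remaining 12 books are fiction.
P = 3/12 × 2/11 = 6/132 = 1/22.

1/22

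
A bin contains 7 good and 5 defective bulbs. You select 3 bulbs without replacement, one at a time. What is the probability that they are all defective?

1/22

P = 5/12 × 4/11 × 3/10 = 60/1320 = 1/22.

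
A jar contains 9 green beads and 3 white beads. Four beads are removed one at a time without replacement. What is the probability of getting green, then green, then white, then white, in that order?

2/55

Multiply the probability of each draw given the previous ones:
P = 9/12 × 8/11 × 3/10 × 2/9 = 432/11880 = 2/55.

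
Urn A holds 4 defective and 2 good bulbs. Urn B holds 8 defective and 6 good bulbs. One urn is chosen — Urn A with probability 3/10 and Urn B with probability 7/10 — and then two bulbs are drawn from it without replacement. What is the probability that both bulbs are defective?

From Urn A: P(both defective) = (4/6)(3/5) = 2/5.
From Urn B: P(both defective) = (8/14)(7/13) = 4/13.
Total probability = (3/10)(2/5) + (7/10)(4/13) = 109/325.

109/325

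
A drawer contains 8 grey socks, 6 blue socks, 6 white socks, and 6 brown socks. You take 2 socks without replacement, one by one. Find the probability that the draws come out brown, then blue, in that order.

Multiply the probability of each draw given the previous ones:
P = 6/26 × 6/25 = 36/650 = 18/325.

18/325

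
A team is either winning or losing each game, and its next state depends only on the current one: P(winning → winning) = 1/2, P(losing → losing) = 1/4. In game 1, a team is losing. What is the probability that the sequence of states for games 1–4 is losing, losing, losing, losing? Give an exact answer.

1/64

Game 1 is given. For each transition, use the conditional probability from the current state:
P(losing | losing) = 1/4; P(losing | losing) = 1/4; P(losing | losing) = 1/4.
P = 1/4 × 1/4 × 1/4 = 1/64.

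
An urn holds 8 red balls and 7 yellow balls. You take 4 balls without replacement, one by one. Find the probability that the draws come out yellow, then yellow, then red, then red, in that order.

14/195

Multiply the probability of each draw given the previous ones:
P = 7/15 × 6/14 × 8/13 × 7/12 = 2352/32760 = 14/195.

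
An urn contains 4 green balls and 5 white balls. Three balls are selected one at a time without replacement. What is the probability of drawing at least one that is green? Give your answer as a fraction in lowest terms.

P(no green) = 5/9 × 4/8 × 3/7 = 60/504 = 5/42.
P(at least one) = 1 − 5/42 = 37/42.

37/42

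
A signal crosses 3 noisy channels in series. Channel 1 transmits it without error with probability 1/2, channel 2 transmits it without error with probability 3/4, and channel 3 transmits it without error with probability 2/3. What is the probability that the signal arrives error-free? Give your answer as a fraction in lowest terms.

1/4

The events are sequential, so multiply the conditional probabilities:
P = 1/2 × 3/4 × 2/3 = 6/24 = 1/4.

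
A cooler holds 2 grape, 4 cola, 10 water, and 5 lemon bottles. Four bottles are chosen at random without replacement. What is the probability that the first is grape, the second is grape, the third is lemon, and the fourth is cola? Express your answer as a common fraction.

Chain rule:
P = 2/21 × 1/20 × 5/19 × 4/18 = 40/143640 = 1/3591.

1/3591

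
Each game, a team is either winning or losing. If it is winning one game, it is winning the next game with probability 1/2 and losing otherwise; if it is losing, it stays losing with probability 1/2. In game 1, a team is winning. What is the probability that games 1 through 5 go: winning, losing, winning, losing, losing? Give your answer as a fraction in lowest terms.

Game 1 is given. For each transition, use the conditional probability from the current state:
P(losing | winning) = 1/2; P(winning | losing) = 1/2; P(losing | winning) = 1/2; P(losing | losing) = 1/2.
P = 1/2 × 1/2 × 1/2 × 1/2 = 1/16.

1/16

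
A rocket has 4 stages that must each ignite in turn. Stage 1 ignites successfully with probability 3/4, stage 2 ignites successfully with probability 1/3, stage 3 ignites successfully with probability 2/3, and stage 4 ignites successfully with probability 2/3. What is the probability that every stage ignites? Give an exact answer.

Each stage is reached only if all earlier stages succeed, so
P = 3/4 × 1/3 × 2/3 × 2/3 = 12/108 = 1/9.

1/9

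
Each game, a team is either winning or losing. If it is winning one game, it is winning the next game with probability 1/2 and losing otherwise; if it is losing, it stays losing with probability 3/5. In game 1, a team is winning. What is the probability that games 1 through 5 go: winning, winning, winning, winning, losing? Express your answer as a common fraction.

1/16

Game 1 is given. For each transition, use the conditional probability from the current state:
P(winning | winning) = 1/2; P(winning | winning) = 1/2; P(winning | winning) = 1/2; P(losing | winning) = 1/2.
P = 1/2 × 1/2 × 1/2 × 1/2 = 1/16.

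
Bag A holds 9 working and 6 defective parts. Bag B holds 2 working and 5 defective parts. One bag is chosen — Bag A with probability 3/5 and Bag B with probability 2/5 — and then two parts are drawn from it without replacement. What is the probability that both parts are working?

From Bag A: P(both working) = (9/15)(8/14) = 12/35.
From Bag B: P(both working) = (2/7)(1/6) = 1/21.
Total probability = (3/5)(12/35) + (2/5)(1/21) = 118/525.

118/525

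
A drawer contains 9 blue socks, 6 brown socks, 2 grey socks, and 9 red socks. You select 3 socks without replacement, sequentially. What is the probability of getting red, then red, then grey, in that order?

Each draw changes the counts, so multiply the conditional probabilities along the sequence:
P = 9/26 × 8/25 × 2/24 = 144/15600 = 3/325.

3/325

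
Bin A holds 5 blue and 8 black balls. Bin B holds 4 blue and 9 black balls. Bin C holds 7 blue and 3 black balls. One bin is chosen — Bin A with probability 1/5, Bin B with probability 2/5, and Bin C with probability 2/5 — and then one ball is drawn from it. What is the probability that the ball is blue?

12/25

From Bin A: P(blue) = 5/13.
From Bin B: P(blue) = 4/13.
From Bin C: P(blue) = 7/10.
Total probability = (1/5)(5/13) + (2/5)(4/13) + (2/5)(7/10) = 12/25.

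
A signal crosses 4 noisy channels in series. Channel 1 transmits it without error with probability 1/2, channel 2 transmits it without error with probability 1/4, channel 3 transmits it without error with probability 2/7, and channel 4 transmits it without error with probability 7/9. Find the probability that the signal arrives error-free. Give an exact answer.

1/36

Each stage is reached only if all earlier stages succeed, so
P = 1/2 × 1/4 × 2/7 × 7/9 = 14/504 = 1/36.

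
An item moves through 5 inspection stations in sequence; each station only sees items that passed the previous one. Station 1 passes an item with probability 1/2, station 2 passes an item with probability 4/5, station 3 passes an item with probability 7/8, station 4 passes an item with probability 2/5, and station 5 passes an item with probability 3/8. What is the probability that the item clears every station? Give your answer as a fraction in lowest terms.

The events are sequential, so multiply the conditional probabilities:
P = 1/2 × 4/5 × 7/8 × 2/5 × 3/8 = 168/3200 = 21/400.

21/400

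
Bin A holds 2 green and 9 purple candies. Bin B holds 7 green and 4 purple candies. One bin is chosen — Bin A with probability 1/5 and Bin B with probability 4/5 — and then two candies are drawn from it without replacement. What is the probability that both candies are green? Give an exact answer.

17/55

From Bin A: P(both green) = (2/11)(1/10) = 1/55.
From Bin B: P(both green) = (7/11)(6/10) = 21/55.
Total probability = (1/5)(1/55) + (4/5)(21/55) = 17/55.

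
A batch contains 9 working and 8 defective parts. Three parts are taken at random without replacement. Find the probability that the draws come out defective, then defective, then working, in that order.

21/170

Multiply the probability of each draw given the previous ones:
P = 8/17 × 7/16 × 9/15 = 504/4080 = 21/170.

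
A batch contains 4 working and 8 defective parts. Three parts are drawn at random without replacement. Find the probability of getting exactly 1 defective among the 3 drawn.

One ordering (defective drawn first) has probability 8/12 × 4/11 × 3/10 = 96/1320 = 4/55.
There are C(3,1) = 3 such orderings, each equally likely, so P = 3 × 4/55 = 12/55.

12/55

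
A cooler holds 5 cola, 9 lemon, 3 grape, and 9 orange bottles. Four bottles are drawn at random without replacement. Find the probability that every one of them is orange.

63/7475

P = 9/26 × 8/25 × 7/24 × 6/23 = 3024/358800 = 63/7475.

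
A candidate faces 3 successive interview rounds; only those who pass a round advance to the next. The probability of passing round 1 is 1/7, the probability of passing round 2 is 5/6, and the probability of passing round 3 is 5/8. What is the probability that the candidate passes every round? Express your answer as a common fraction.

Each stage is reached only if all earlier stages succeed, so
P = 1/7 × 5/6 × 5/8 = 25/336.

25/336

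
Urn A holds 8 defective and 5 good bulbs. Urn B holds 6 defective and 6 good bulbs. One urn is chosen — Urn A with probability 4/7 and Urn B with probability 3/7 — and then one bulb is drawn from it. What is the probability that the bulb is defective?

From Urn A: P(defective) = 8/13.
From Urn B: P(defective) = 6/12.
Total probability = (4/7)(8/13) + (3/7)(6/12) = 103/182.

103/182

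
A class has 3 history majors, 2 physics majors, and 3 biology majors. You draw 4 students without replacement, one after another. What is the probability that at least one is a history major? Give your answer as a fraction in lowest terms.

P(no history majors) = 5/8 × 4/7 × 3/6 × 2/5 = 120/1680 = 1/14.
P(at least one) = 1 − 1/14 = 13/14.

13/14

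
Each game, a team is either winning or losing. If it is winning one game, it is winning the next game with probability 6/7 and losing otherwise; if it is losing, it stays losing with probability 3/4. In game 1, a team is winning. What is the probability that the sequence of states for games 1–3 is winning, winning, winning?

Game 1 is given. For each transition, use the conditional probability from the current state:
P(winning | winning) = 6/7; P(winning | winning) = 6/7.
P = 6/7 × 6/7 = 36/49.

36/49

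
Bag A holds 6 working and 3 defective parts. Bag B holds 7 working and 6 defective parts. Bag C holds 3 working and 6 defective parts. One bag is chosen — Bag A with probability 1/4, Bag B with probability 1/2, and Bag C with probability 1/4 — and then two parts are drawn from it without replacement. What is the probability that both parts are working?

From Bag A: P(both working) = (6/9)(5/8) = 5/12.
From Bag B: P(both working) = (7/13)(6/12) = 7/26.
From Bag C: P(both working) = (3/9)(2/8) = 1/12.
Total probability = (1/4)(5/12) + (1/2)(7/26) + (1/4)(1/12) = 27/104.

27/104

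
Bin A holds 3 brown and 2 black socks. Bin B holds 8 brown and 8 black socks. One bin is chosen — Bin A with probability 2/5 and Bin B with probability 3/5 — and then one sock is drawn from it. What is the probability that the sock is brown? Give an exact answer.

27/50

From Bin A: P(brown) = 3/5.
From Bin B: P(brown) = 8/16.
Total probability = (2/5)(3/5) + (3/5)(8/16) = 27/50.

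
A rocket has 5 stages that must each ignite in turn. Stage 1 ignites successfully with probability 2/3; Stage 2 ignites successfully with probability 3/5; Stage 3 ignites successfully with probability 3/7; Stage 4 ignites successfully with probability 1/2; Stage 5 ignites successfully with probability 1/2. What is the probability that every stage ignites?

3/70

Each stage is reached only if all earlier stages succeed, so
P = 2/3 × 3/5 × 3/7 × 1/2 × 1/2 = 18/420 = 3/70.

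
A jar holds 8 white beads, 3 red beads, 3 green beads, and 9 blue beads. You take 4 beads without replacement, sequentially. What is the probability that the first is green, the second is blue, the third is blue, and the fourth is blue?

9/1265

Each draw changes the counts, so multiply the conditional probabilities along the sequence:
P = 3/23 × 9/22 × 8/21 × 7/20 = 1512/212520 = 9/1265.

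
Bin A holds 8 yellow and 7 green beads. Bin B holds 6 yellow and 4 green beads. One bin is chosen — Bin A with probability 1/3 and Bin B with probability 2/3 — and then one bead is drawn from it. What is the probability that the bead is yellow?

26/45

From Bin A: P(yellow) = 8/15.
From Bin B: P(yellow) = 6/10.
Total probability = (1/3)(8/15) + (2/3)(6/10) = 26/45.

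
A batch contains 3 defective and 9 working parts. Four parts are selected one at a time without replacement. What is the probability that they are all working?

14/55

P = 9/12 × 8/11 × 7/10 × 6/9 = 3024/11880 = 14/55.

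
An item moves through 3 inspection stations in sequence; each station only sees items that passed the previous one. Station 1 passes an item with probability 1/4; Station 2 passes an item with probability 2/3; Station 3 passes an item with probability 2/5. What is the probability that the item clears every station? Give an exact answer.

Multiplying along the chain,
P = 1/4 × 2/3 × 2/5 = 4/60 = 1/15.

1/15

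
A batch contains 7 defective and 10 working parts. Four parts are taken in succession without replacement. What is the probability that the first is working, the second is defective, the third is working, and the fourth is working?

Chain rule:
P = 10/17 × 7/16 × 9/15 × 8/14 = 5040/57120 = 3/34.

3/34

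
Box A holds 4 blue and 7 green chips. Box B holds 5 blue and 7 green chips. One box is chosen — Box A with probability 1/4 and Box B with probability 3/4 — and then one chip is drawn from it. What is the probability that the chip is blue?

71/176

From Box A: P(blue) = 4/11.
From Box B: P(blue) = 5/12.
Total probability = (1/4)(4/11) + (3/4)(5/12) = 71/176.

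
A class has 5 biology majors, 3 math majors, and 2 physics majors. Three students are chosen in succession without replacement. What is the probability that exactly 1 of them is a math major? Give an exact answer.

One ordering (a math major drawn first) has probability 3/10 × 7/9 × 6/8 = 126/720 = 7/40.
There are C(3,1) = 3 such orderings, each equally likely, so P = 3 × 7/40 = 21/40.

21/40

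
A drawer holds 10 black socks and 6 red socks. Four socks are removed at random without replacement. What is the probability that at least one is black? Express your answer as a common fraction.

361/364

P(no black) = 6/16 × 5/15 × 4/14 × 3/13 = 360/43680 = 3/364.
P(at least one) = 1 − 3/364 = 361/364.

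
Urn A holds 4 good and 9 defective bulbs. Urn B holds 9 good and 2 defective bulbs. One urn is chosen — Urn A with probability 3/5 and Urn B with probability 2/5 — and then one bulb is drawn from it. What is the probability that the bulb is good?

366/715

From Urn A: P(good) = 4/13.
From Urn B: P(good) = 9/11.
Total probability = (3/5)(4/13) + (2/5)(9/11) = 366/715.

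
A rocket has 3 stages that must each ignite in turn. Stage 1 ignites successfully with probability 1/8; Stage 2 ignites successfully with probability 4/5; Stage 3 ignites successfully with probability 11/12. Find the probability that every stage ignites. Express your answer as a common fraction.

11/120

The events are sequential, so multiply the conditional probabilities:
P = 1/8 × 4/5 × 11/12 = 44/480 = 11/120.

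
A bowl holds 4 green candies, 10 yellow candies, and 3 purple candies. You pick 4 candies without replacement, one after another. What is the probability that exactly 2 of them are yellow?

27/68

One ordering (yellow drawn first) has probability 10/17 × 9/16 × 7/15 × 6/14 = 3780/57120 = 9/136.
There are C(4,2) = 6 such orderings, each equally likely, so P = 6 × 9/136 = 27/68.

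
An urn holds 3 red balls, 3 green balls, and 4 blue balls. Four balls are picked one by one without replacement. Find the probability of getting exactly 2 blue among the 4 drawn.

3/7

One ordering (blue drawn first) has probability 4/10 × 3/9 × 6/8 × 5/7 = 360/5040 = 1/14.
There are C(4,2) = 6 such orderings, each equally likely, so P = 6 × 1/14 = 3/7.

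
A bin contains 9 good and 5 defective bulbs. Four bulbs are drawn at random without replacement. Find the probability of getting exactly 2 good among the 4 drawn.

360/1001

One ordering (good drawn first) has probability 9/14 × 8/13 × 5/12 × 4/11 = 1440/24024 = 60/1001.
There are C(4,2) = 6 such orderings, each equally likely, so P = 6 × 60/1001 = 360/1001.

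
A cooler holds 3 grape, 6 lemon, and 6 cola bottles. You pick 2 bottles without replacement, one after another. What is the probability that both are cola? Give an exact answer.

P(every draw is cola) = 6/15 × 5/14 = 30/210 = 1/7.

1/7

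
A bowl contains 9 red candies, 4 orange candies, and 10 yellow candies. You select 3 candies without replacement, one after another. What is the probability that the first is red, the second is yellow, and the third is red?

Chain rule:
P = 9/23 × 10/22 × 8/21 = 720/10626 = 120/1771.

120/1771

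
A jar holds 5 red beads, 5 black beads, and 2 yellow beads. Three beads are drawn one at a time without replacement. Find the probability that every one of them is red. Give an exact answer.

P(every draw is red) = 5/12 × 4/11 × 3/10 = 60/1320 = 1/22.

1/22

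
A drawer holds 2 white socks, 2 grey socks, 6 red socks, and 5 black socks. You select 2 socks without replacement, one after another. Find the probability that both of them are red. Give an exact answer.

P = 6/15 × 5/14 = 30/210 = 1/7.

1/7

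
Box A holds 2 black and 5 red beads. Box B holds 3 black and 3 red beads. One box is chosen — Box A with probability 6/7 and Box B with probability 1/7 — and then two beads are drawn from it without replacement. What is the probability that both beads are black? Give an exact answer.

From Box A: P(both black) = (2/7)(1/6) = 1/21.
From Box B: P(both black) = (3/6)(2/5) = 1/5.
Total probability = (6/7)(1/21) + (1/7)(1/5) = 17/245.

17/245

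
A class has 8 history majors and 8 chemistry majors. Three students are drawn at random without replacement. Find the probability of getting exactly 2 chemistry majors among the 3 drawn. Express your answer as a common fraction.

One ordering (chemistry majors drawn first) has probability 8/16 × 7/15 × 8/14 = 448/3360 = 2/15.
There are C(3,2) = 3 such orderings, each equally likely, so P = 3 × 2/15 = 2/5.

2/5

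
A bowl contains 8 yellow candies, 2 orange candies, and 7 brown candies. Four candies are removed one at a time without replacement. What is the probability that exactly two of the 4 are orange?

3/68

One ordering (orange drawn first) has probability 2/17 × 1/16 × 15/15 × 14/14 = 420/57120 = 1/136.
There are C(4,2) = 6 such orderings, each equally likely, so P = 6 × 1/136 = 3/68.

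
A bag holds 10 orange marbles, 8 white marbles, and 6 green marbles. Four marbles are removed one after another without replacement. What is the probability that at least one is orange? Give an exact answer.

125/138

P(no orange) = 14/24 × 13/23 × 12/22 × 11/21 = 24024/255024 = 13/138.
P(at least one) = 1 − 13/138 = 125/138.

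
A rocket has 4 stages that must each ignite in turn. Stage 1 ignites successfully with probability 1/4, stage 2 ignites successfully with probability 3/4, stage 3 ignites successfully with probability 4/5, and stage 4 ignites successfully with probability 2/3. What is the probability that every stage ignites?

Multiplying along the chain,
P = 1/4 × 3/4 × 4/5 × 2/3 = 24/240 = 1/10.

1/10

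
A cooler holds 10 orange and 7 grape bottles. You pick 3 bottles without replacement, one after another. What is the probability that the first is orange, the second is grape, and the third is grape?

Each draw changes the counts, so multiply the conditional probabilities along the sequence:
P = 10/17 × 7/16 × 6/15 = 420/4080 = 7/68.

7/68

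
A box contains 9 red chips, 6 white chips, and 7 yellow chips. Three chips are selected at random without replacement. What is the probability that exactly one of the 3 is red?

One ordering (red drawn first) has probability 9/22 × 13/21 × 12/20 = 1404/9240 = 117/770.
There are C(3,1) = 3 such orderings, each equally likely, so P = 3 × 117/770 = 351/770.

351/770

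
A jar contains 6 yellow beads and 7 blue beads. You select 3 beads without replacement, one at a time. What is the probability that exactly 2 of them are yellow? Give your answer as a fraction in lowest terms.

One ordering (yellow drawn first) has probability 6/13 × 5/12 × 7/11 = 210/1716 = 35/286.
There are C(3,2) = 3 such orderings, each equally likely, so P = 3 × 35/286 = 105/286.

105/286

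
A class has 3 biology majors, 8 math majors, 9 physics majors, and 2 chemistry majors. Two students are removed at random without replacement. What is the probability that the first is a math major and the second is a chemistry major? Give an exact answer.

Each draw changes the counts, so multiply the conditional probabilities along the sequence:
P = 8/22 × 2/21 = 16/462 = 8/231.

8/231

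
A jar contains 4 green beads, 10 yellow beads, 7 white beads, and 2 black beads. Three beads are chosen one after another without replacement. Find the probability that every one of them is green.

P = 4/23 × 3/22 × 2/21 = 24/10626 = 4/1771.

4/1771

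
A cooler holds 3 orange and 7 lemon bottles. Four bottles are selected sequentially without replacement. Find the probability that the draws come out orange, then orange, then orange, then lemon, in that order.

1/120

Each draw changes the counts, so multiply the conditional probabilities along the sequence:
P = 3/10 × 2/9 × 1/8 × 7/7 = 42/5040 = 1/120.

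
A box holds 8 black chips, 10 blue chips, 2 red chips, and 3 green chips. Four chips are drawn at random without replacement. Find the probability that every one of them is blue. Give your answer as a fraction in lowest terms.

6/253

P(every draw is blue) = 10/23 × 9/22 × 8/21 × 7/20 = 5040/212520 = 6/253.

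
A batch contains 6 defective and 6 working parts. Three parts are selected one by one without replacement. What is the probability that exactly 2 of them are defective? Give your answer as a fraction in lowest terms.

9/22

One ordering (defective drawn first) has probability 6/12 × 5/11 × 6/10 = 180/1320 = 3/22.
There are C(3,2) = 3 such orderings, each equally likely, so P = 3 × 3/22 = 9/22.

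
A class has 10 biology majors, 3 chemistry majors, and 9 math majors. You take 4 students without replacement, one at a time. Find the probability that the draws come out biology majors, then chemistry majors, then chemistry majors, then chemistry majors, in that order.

Multiply the probability of each draw given the previous ones:
P = 10/22 × 3/21 × 2/20 × 1/19 = 60/175560 = 1/2926.

1/2926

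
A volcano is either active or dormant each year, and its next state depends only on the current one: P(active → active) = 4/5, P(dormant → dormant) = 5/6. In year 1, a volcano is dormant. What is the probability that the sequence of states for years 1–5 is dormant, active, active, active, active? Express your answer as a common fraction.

Year 1 is given. For each transition, use the conditional probability from the current state:
P(active | dormant) = 1/6; P(active | active) = 4/5; P(active | active) = 4/5; P(active | active) = 4/5.
P = 1/6 × 4/5 × 4/5 × 4/5 = 64/750 = 32/375.

32/375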